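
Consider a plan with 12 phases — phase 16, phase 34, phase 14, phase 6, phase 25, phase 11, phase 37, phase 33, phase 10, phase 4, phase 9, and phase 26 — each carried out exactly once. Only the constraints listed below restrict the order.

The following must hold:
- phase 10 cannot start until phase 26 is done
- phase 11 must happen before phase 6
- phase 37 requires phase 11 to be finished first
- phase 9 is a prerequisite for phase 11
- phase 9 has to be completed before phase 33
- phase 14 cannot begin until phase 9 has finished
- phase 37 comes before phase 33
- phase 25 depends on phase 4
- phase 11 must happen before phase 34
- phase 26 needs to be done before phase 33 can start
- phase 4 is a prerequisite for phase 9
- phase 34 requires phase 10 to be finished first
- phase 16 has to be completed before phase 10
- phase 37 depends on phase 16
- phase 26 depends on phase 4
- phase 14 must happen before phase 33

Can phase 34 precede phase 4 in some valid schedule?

The constraints give a chain phase 4 → phase 9 → phase 11 → phase 34, which forces phase 4 before phase 34.
So no valid ordering can have phase 34 before phase 4.

No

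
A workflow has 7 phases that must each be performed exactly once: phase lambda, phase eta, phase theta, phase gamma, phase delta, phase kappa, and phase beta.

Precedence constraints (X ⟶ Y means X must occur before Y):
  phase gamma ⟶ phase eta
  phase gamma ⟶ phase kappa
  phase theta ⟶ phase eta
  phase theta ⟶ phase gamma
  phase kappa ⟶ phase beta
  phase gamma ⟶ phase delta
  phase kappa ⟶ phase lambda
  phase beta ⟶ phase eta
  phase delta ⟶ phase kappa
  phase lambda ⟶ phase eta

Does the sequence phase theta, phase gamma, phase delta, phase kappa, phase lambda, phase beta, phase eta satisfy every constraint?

Checking each listed constraint against this order: for instance, phase theta is in position 1 and phase eta in position 7, so that constraint holds — and the remaining constraints check out the same way.

Yes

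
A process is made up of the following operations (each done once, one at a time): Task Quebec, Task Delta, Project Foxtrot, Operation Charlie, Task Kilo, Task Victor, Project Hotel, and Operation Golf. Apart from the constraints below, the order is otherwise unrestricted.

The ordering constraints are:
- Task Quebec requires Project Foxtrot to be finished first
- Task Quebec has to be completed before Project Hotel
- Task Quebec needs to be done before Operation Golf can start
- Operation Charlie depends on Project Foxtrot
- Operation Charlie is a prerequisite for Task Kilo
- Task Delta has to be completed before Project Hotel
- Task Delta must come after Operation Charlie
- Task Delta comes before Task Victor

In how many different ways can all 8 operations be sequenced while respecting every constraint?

144

Only Project Foxtrot has no prerequisites, so it must go first.
Enumerating by repeatedly choosing an available operation (one whose prerequisites are all placed) gives 144 distinct complete orderings.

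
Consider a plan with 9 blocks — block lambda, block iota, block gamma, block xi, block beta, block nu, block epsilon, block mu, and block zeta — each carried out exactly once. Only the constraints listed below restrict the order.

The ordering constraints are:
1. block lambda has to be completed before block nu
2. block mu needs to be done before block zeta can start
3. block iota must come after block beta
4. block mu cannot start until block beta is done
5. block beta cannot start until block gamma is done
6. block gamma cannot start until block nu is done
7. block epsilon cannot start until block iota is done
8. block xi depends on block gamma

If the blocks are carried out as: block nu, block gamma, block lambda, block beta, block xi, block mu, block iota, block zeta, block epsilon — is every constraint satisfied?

No

In the proposed order, block nu appears before block lambda.
Since block lambda is required before block nu, the ordering is invalid.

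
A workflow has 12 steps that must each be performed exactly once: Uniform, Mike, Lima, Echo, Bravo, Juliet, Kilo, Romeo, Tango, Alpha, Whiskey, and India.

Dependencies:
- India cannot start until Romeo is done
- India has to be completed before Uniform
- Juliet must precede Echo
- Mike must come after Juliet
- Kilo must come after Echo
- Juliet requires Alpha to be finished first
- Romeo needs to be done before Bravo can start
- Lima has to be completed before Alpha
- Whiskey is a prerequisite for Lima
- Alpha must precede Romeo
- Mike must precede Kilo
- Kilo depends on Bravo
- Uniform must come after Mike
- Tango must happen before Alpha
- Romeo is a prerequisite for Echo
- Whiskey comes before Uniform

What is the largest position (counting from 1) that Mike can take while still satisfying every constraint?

10

Every step that must follow Mike has to come after it. Tracing all chains starting from Mike, those steps are: Uniform, Kilo — 2 in total.
So at least 2 steps follow Mike, putting Mike no later than position 10. That position is achievable by scheduling everything else first.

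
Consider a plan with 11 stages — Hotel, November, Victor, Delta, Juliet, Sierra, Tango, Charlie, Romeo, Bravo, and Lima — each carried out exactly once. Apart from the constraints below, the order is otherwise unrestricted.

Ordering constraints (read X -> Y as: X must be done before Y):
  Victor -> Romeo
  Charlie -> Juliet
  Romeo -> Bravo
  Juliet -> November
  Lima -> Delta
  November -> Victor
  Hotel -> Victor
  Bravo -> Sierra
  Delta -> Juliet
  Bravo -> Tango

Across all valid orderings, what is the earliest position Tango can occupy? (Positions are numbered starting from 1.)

10

Every stage that must precede Tango has to come before it. Tracing all chains that end at Tango, those stages are: Hotel, November, Victor, Delta, Juliet, Charlie, Romeo, Bravo, Lima — 9 in total.
With 9 mandatory predecessors, the earliest Tango can sit is position 9+1 = 10, and placing just those 9 first achieves it.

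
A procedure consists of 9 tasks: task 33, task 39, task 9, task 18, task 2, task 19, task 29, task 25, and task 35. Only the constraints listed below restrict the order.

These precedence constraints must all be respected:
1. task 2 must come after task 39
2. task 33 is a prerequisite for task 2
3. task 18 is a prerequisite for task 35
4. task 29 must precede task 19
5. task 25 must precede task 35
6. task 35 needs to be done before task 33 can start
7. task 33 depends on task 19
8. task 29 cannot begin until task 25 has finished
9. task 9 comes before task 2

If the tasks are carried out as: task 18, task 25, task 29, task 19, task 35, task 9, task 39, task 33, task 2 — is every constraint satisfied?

Yes

Going through the constraints one by one, each required predecessor appears earlier in the sequence than its dependent — e.g. task 18 (position 1) is before task 35 (position 5), as required.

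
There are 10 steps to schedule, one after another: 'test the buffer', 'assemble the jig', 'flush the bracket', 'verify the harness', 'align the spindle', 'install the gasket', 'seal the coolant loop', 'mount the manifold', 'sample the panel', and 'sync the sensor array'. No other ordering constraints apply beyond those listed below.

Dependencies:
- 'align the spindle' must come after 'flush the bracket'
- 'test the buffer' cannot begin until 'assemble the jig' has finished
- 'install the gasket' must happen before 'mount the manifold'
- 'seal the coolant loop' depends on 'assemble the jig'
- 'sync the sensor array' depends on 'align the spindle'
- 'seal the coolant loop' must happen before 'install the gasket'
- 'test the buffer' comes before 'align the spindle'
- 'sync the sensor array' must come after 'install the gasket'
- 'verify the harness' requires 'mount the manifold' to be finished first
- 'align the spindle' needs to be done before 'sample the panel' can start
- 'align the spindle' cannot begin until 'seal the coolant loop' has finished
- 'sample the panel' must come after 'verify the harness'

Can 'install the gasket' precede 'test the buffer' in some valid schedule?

Nothing in the constraints forces 'test the buffer' before 'install the gasket' — there is no chain from 'test the buffer' to 'install the gasket'.
That means at least one valid schedule has 'install the gasket' before 'test the buffer'.

Yes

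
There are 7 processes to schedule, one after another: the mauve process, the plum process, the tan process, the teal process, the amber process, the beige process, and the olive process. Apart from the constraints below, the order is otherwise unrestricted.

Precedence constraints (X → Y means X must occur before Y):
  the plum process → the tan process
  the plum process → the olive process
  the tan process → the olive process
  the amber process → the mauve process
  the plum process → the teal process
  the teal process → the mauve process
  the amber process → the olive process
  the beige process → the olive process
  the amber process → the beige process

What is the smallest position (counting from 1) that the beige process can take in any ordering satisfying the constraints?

The only process forced before the beige process (directly or transitively) is the amber process.
So at minimum 1 process comes before the beige process, putting the beige process no earlier than position 2. That position is achievable by scheduling exactly that predecessor first.

2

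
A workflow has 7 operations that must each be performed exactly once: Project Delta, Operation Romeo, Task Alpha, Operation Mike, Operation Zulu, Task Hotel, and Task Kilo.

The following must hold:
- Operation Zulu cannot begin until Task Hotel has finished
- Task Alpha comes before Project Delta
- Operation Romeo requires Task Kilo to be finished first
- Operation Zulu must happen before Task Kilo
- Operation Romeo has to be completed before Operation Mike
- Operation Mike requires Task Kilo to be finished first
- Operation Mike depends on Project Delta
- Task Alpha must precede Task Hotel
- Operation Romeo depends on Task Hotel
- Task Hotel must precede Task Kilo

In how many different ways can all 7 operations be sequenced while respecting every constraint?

5

Only Task Alpha has no prerequisites, so it must go first.
Systematically extending each partial ordering one operation at a time and counting, there are 5 complete orderings.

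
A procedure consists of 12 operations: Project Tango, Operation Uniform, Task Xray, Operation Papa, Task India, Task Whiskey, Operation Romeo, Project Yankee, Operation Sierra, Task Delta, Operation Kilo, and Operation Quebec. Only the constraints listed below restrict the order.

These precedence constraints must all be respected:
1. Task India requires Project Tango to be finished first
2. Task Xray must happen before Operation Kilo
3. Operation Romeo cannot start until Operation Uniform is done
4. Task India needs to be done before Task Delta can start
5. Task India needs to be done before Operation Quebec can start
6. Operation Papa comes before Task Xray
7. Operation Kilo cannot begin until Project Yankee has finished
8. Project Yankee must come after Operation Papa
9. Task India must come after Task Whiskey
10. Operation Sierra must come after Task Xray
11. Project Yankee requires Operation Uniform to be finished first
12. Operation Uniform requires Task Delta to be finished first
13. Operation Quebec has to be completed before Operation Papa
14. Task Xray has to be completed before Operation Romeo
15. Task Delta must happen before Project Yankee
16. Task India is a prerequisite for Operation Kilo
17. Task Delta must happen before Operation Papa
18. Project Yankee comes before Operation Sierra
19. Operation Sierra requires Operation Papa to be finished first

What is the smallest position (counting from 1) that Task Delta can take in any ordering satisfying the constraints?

4

The operations that are forced before Task Delta, directly or transitively, are Project Tango, Task India, Task Whiskey. That's 3 operations.
So at minimum 3 operations come before Task Delta, putting Task Delta no earlier than position 4. That position is achievable by scheduling exactly those predecessors first.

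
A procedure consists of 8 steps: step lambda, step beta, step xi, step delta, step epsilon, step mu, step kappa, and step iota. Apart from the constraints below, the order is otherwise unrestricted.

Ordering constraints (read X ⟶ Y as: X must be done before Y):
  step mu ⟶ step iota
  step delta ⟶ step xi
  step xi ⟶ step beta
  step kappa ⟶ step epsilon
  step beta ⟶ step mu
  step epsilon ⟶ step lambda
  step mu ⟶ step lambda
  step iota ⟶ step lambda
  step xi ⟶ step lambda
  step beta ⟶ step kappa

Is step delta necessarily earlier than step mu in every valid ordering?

Chaining the stated constraints: step delta → step xi → step beta → step mu.
So step delta must precede step mu in any valid ordering.

Yes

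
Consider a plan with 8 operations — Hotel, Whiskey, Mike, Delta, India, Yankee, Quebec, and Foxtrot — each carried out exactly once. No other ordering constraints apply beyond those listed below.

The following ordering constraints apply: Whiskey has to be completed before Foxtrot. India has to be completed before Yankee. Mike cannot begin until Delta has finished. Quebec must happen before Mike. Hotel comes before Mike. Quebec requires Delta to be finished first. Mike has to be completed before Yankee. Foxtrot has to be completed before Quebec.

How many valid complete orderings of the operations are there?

105

The operations with no prerequisites are Hotel, Whiskey, Delta, India; any of them can be placed first.
Enumerating by repeatedly choosing an available operation (one whose prerequisites are all placed) gives 105 distinct complete orderings.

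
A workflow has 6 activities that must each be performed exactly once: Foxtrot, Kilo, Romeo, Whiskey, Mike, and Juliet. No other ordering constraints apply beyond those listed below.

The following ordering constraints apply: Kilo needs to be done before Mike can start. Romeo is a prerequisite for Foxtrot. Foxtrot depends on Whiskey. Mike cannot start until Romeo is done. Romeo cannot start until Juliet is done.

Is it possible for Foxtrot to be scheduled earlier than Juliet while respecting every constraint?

No

There is a dependency chain Juliet → Romeo → Foxtrot, so Foxtrot always comes after Juliet.
Hence Foxtrot can never be scheduled before Juliet.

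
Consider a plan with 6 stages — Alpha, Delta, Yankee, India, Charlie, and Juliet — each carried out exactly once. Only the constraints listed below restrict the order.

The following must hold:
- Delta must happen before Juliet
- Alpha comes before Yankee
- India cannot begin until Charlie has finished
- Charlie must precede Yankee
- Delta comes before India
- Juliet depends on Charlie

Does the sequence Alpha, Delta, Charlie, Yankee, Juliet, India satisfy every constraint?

Yes

Checking each listed constraint against this order: for instance, Delta is in position 2 and India in position 6, so that constraint holds — and the remaining constraints check out the same way.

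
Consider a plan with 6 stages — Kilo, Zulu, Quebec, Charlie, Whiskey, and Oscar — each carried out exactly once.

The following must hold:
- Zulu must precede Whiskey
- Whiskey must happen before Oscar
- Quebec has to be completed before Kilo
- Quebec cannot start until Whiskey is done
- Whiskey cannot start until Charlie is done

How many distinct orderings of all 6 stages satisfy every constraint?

The stages with no prerequisites are Zulu, Charlie; any of them can be placed first.
Systematically extending each partial ordering one stage at a time and counting, there are 6 complete orderings.

6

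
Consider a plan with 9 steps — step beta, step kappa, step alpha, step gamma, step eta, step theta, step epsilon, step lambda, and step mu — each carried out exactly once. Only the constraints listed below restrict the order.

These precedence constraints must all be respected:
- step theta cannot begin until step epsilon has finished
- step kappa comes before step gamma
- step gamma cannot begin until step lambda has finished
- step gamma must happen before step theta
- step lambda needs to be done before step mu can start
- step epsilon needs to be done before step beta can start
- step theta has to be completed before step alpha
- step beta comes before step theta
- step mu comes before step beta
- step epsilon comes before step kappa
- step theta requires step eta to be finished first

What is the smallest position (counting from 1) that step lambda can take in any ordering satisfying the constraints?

Step lambda has no prerequisites at all, so it can go in position 1.

1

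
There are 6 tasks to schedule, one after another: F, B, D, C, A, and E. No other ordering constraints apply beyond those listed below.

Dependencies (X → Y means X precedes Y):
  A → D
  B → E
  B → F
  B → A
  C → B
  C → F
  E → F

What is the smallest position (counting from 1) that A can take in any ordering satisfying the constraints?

Working backwards through the constraints from A, its full set of required predecessors is B, C — 2 of them.
So at minimum 2 tasks come before A, putting A no earlier than position 3. That position is achievable by scheduling exactly those predecessors first.

3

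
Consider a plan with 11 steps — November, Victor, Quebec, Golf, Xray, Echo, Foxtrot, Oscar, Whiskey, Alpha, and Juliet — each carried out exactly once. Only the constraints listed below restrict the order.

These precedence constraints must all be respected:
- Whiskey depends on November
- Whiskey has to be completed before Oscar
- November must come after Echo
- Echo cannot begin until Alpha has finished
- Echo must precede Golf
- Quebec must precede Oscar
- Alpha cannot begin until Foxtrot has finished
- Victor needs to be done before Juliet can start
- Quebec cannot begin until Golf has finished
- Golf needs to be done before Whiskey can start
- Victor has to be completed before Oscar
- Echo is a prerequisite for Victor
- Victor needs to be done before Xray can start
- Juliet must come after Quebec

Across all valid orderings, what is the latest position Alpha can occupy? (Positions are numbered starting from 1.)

2

The steps that are forced after Alpha, directly or by a chain of constraints, are November, Victor, Quebec, Golf, Xray, Echo, Oscar, Whiskey, Juliet. That's 9 steps.
With 9 mandatory successors out of 11 steps total, the latest slot for Alpha is 11−9 = 2, and it's reachable by doing all non-successors before Alpha.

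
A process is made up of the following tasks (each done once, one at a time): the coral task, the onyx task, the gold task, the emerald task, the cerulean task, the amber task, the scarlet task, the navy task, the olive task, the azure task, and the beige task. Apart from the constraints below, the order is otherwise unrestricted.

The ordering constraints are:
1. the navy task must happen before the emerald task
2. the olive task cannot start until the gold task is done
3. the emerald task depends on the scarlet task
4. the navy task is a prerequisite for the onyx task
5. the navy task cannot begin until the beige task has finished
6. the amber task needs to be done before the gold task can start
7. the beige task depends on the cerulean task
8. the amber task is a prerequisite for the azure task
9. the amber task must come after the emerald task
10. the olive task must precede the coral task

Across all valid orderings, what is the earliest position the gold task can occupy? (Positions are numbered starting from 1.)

Working backwards through the constraints from the gold task, its full set of required predecessors is the emerald task, the cerulean task, the amber task, the scarlet task, the navy task, the beige task — 6 of them.
With 6 mandatory predecessors, the earliest the gold task can sit is position 6+1 = 7, and placing just those 6 first achieves it.

7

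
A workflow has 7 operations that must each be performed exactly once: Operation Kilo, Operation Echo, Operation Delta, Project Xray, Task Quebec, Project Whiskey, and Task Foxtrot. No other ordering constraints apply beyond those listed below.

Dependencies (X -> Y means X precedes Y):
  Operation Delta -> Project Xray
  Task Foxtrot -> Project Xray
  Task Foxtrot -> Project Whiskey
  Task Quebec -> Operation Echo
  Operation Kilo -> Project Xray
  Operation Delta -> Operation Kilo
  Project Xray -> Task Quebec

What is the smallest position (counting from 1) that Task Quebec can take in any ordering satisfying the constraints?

5

Working backwards through the constraints from Task Quebec, its full set of required predecessors is Operation Kilo, Operation Delta, Project Xray, Task Foxtrot — 4 of them.
With 4 mandatory predecessors, the earliest Task Quebec can sit is position 4+1 = 5, and placing just those 4 first achieves it.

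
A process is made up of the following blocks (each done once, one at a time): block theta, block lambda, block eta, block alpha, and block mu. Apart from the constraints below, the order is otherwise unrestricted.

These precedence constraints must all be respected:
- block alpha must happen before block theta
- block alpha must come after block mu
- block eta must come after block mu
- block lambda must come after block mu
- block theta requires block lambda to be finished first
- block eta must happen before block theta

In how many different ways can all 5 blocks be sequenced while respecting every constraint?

Block mu is the only block with nothing required before it, so every ordering starts there.
Systematically extending each partial ordering one block at a time and counting, there are 6 complete orderings.

6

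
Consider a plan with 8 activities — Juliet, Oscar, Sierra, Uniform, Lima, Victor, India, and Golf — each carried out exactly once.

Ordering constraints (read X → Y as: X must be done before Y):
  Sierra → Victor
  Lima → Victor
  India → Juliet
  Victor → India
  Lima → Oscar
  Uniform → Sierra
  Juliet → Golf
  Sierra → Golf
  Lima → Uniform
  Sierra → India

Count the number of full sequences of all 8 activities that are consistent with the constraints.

7

Lima is the only activity with nothing required before it, so every ordering starts there.
Counting all ways to extend the partial order to a total order gives 7.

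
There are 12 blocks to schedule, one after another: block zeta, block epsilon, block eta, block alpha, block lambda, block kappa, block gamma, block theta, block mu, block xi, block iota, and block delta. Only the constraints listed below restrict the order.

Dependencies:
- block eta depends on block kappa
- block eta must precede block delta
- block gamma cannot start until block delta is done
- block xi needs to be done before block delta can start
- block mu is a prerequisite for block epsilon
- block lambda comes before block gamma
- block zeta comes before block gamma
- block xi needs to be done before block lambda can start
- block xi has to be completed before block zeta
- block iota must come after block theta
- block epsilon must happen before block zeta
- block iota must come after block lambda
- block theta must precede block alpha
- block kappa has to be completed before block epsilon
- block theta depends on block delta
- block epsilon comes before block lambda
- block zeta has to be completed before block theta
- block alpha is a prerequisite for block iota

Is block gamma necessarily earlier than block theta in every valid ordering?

No

Nothing in the constraints links block gamma and block theta; they are unordered relative to each other.
So block gamma can come before block theta or after — it is not forced.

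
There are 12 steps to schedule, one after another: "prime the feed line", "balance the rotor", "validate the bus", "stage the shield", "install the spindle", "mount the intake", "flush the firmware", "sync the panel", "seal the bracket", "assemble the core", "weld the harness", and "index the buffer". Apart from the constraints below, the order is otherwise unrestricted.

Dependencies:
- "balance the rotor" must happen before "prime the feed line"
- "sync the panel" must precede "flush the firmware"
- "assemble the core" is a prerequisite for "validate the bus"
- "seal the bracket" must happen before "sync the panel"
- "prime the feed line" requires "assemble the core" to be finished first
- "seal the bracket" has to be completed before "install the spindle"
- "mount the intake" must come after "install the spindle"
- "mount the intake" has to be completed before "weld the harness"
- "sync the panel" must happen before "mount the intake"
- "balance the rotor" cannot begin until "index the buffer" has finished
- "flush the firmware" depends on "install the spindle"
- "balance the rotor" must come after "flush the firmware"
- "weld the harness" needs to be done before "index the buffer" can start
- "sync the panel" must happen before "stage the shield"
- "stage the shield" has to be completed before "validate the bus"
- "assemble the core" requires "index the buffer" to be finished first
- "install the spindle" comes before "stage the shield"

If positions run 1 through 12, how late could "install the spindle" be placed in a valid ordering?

Every step that must follow "install the spindle" has to come after it. Tracing all chains starting from "install the spindle", those steps are: "prime the feed line", "balance the rotor", "validate the bus", "stage the shield", "mount the intake", "flush the firmware", "assemble the core", "weld the harness", "index the buffer" — 9 in total.
With 9 mandatory successors out of 12 steps total, the latest slot for "install the spindle" is 12−9 = 3, and it's reachable by doing all non-successors before "install the spindle".

3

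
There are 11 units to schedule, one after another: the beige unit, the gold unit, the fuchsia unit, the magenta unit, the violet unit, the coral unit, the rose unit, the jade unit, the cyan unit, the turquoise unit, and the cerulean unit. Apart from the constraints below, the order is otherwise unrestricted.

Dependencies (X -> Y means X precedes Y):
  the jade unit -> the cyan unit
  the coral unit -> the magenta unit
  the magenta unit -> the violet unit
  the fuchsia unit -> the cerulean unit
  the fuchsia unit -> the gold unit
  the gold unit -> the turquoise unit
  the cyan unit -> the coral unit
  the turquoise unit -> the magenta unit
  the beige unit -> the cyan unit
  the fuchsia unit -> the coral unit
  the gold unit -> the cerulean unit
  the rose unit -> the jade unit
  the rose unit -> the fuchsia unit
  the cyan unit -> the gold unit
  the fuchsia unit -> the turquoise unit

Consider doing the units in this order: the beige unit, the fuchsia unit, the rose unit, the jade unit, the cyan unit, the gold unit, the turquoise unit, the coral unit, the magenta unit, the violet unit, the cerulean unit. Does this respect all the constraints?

No

In the proposed order, the fuchsia unit appears before the rose unit.
That contradicts the constraint that the rose unit must precede the fuchsia unit.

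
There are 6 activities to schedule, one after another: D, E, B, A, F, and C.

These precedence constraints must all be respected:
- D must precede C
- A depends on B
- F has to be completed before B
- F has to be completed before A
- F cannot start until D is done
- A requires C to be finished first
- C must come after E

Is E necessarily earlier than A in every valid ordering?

Yes

Tracing the constraints gives a chain: E → C → A.
So E must precede A in any valid ordering.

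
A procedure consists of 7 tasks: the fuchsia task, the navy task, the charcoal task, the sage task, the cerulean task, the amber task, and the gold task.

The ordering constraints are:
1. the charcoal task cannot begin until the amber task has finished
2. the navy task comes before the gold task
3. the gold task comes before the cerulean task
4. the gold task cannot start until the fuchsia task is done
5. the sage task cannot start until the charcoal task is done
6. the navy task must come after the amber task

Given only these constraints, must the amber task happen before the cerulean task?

There is a constraint chain the amber task → the navy task → the gold task → the cerulean task.
Hence the amber task necessarily comes before the cerulean task.

Yes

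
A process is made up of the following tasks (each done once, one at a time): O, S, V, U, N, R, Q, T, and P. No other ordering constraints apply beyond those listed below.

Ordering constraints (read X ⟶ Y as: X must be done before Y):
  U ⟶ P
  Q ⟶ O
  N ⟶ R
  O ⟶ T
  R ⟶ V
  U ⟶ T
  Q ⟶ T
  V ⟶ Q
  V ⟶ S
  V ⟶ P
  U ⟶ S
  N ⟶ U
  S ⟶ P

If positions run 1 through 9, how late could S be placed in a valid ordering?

The only task forced after S (directly or by a chain) is P.
With 1 mandatory successor out of 9 tasks total, the latest slot for S is 9−1 = 8, and it's reachable by doing all non-successors before S.

8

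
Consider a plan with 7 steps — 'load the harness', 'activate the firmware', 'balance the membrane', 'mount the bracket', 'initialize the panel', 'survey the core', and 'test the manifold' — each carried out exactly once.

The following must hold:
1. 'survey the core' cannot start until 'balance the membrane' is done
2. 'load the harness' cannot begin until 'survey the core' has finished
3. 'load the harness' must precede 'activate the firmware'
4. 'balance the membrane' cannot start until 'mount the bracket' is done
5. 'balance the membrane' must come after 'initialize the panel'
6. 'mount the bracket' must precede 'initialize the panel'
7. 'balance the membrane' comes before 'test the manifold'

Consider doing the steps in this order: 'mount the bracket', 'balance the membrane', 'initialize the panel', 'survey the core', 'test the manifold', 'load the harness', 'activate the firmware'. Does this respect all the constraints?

No

The sequence places 'balance the membrane' ahead of 'initialize the panel'.
But one of the constraints requires 'initialize the panel' before 'balance the membrane', so this ordering violates it.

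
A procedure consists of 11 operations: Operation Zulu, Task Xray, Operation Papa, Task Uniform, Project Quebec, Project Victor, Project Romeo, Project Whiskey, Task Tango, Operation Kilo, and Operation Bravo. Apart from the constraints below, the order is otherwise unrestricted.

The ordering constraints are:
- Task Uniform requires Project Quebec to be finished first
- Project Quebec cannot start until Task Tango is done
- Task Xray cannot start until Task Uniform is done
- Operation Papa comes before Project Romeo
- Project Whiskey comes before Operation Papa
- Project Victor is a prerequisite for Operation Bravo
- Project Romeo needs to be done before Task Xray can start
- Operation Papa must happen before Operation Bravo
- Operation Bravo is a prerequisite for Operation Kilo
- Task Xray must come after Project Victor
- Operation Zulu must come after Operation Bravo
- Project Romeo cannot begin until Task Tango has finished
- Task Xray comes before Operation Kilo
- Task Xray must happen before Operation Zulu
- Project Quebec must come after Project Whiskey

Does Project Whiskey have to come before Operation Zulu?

Yes

There is a constraint chain Project Whiskey → Operation Papa → Operation Bravo → Operation Zulu.
That forces Project Whiskey before Operation Zulu in every valid schedule.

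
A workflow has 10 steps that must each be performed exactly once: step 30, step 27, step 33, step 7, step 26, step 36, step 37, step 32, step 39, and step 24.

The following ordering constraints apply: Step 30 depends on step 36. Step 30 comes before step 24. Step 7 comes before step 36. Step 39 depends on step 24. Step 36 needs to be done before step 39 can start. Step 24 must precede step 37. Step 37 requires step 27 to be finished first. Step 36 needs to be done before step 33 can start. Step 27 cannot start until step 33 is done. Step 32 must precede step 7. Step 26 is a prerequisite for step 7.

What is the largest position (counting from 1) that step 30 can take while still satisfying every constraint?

Every step that must follow step 30 has to come after it. Tracing all chains starting from step 30, those steps are: step 37, step 39, step 24 — 3 in total.
So at least 3 steps follow step 30, putting step 30 no later than position 7. That position is achievable by scheduling everything else first.

7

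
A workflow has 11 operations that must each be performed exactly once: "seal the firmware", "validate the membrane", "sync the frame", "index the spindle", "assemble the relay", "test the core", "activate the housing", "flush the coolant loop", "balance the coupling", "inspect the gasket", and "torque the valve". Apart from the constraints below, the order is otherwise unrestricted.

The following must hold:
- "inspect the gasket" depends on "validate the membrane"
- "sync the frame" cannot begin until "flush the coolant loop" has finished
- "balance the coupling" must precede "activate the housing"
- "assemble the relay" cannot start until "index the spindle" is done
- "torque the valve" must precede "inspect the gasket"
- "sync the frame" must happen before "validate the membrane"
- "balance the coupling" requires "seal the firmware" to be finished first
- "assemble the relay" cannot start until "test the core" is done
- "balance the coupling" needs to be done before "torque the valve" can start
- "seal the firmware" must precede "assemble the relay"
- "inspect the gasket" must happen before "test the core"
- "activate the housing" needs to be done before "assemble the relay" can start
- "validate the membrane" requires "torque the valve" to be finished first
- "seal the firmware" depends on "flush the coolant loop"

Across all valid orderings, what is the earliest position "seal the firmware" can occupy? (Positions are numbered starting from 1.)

The only operation forced before "seal the firmware" (directly or transitively) is "flush the coolant loop".
With 1 mandatory predecessor, the earliest "seal the firmware" can sit is position 1+1 = 2, and placing just that one first achieves it.

2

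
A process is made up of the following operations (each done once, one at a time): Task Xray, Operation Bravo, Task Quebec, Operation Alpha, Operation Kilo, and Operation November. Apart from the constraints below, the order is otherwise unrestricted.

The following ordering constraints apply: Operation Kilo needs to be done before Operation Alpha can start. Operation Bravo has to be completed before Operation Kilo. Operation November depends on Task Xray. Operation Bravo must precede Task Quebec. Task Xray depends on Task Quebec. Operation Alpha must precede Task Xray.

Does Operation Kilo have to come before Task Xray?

There is a constraint chain Operation Kilo → Operation Alpha → Task Xray.
That forces Operation Kilo before Task Xray in every valid schedule.

Yes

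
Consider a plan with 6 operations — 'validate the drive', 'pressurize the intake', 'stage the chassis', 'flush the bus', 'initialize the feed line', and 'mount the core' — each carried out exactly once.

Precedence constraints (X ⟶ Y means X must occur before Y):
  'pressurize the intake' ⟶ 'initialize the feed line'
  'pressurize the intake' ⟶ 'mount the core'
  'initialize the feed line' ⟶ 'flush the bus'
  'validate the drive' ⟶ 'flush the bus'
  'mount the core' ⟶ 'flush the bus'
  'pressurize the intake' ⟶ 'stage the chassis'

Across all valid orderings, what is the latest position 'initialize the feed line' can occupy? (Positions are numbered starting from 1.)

5

The only operation forced after 'initialize the feed line' (directly or by a chain) is 'flush the bus'.
With 1 mandatory successor out of 6 operations total, the latest slot for 'initialize the feed line' is 6−1 = 5, and it's reachable by doing all non-successors before 'initialize the feed line'.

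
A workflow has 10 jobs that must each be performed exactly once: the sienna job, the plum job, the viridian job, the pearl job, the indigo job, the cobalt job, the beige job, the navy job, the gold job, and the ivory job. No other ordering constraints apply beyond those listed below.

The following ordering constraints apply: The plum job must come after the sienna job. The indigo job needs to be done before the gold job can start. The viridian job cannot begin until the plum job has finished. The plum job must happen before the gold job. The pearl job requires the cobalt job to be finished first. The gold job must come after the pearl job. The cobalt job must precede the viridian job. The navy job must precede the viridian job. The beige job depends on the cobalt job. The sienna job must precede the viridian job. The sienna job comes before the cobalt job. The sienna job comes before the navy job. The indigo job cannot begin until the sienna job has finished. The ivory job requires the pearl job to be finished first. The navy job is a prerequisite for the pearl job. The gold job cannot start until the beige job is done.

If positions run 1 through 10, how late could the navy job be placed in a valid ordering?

6

Every job that must follow the navy job has to come after it. Tracing all chains starting from the navy job, those jobs are: the viridian job, the pearl job, the gold job, the ivory job — 4 in total.
With 4 mandatory successors out of 10 jobs total, the latest slot for the navy job is 10−4 = 6, and it's reachable by doing all non-successors before the navy job.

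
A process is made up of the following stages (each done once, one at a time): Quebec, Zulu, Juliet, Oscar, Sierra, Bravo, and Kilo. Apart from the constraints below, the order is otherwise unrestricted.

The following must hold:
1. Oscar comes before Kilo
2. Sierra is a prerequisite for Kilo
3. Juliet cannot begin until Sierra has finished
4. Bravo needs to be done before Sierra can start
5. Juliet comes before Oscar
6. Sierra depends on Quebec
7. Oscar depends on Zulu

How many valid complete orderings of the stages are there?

3 stages have no prerequisites (Quebec, Zulu, Bravo), so any of them could come first.
Counting all ways to extend the partial order to a total order gives 10.

10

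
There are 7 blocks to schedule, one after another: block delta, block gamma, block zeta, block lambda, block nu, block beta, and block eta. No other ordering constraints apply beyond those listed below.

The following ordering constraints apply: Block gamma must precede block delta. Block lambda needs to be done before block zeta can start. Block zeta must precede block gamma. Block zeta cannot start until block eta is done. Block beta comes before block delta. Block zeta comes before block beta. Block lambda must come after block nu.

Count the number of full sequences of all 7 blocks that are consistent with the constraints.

2 blocks have no prerequisites (block nu, block eta), so any of them could come first.
Enumerating by repeatedly choosing an available block (one whose prerequisites are all placed) gives 6 distinct complete orderings.

6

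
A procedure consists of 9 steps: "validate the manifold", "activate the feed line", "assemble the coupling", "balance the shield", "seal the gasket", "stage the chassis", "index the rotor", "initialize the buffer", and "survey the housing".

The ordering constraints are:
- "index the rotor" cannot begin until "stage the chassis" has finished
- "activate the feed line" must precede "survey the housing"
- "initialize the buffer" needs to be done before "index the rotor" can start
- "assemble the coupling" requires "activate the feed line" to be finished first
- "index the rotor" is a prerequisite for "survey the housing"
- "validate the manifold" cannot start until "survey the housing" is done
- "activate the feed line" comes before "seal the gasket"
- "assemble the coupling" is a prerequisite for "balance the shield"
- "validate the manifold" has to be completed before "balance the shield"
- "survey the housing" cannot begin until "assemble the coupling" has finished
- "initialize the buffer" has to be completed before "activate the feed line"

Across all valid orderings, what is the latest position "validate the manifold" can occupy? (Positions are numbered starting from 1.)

8

Following the constraints forward from "validate the manifold", its only required successor is "balance the shield".
With 1 mandatory successor out of 9 steps total, the latest slot for "validate the manifold" is 9−1 = 8, and it's reachable by doing all non-successors before "validate the manifold".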